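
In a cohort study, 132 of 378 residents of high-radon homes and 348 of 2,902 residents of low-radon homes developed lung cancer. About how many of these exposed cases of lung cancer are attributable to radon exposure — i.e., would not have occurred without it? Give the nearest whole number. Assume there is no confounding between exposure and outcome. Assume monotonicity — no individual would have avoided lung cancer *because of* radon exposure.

p₁ = P(outcome | exposed) = 132/378 = 0.34921
p₀ = P(outcome | unexposed) = 348/2902 = 0.11992
PN = (p₁ − p₀)/p₁ = (0.34921 − 0.11992) / 0.34921 ≈ 0.65660.
Attributable cases ≈ PN × (exposed cases) = 0.65660 × 132 ≈ 86.67.

about 87 cases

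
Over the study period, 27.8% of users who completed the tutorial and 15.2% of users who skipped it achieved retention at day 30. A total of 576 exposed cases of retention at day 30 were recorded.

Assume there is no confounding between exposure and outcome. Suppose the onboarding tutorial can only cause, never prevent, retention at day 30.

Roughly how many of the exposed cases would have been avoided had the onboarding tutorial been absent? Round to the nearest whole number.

about 261 cases

p₁ = 0.278, p₀ = 0.152.
PN = (p₁ − p₀)/p₁ = (0.278 − 0.152) / 0.278 ≈ 0.45324.
Attributable cases ≈ PN × (exposed cases) = 0.45324 × 576 ≈ 261.06.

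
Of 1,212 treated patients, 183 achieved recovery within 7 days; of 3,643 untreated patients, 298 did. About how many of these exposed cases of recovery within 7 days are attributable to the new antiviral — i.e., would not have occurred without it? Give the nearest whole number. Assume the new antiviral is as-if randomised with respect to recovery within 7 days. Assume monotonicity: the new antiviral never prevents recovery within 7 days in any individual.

p₁ = P(outcome | exposed) = 183/1212 = 0.15099
p₀ = P(outcome | unexposed) = 298/3643 = 0.081801
PN = (p₁ − p₀)/p₁ = (0.15099 − 0.081801) / 0.15099 ≈ 0.45824.
Attributable cases ≈ PN × (exposed cases) = 0.45824 × 183 ≈ 83.86.

about 84 cases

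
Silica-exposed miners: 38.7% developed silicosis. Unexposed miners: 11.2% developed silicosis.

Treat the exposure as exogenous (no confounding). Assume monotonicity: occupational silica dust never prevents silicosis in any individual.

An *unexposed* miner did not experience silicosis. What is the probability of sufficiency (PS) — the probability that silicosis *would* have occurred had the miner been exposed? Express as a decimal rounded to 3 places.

p₁ = 0.387, p₀ = 0.112.
Under exogeneity and monotonicity, PS = (p₁ − p₀) / (1 − p₀).
PS = (0.387 − 0.112) / (1 − 0.112) = 0.275 / 0.888 ≈ 0.3097

PS ≈ 0.310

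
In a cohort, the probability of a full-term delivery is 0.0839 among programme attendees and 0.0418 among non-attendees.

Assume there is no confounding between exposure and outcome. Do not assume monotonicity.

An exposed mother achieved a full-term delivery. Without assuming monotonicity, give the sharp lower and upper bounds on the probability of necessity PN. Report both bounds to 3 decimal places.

Let p₁ = 0.0839, p₀ = 0.0418.
Under exogeneity alone the bounds on PN are max{0,(p₁−p₀)/p₁} ≤ PN ≤ min{1,(1−p₀)/p₁}.
  lower = (p₁ − p₀)/p₁ = 0.0421 / 0.0839 ≈ 0.5018
  upper = min{1, (1 − p₀)/p₁} = 0.9582 / 0.0839 ≈ 11.4207 → capped at 1

0.502 ≤ PN ≤ 1.000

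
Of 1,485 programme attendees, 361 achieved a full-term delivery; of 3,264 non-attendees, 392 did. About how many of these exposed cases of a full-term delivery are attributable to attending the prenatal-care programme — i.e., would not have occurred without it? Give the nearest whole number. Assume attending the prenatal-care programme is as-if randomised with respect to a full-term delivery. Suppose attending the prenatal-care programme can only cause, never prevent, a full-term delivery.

about 183 cases

p₁ = P(outcome | exposed) = 361/1485 = 0.2431
p₀ = P(outcome | unexposed) = 392/3264 = 0.1201
PN = (p₁ − p₀)/p₁ = (0.2431 − 0.1201) / 0.2431 ≈ 0.50597.
Attributable cases ≈ PN × (exposed cases) = 0.50597 × 361 ≈ 182.65.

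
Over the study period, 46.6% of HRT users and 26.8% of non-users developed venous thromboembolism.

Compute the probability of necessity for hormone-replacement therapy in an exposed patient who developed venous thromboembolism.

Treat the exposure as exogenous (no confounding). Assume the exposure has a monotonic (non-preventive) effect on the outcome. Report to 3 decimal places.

PN ≈ 0.425

p₁ = 0.466, p₀ = 0.268.
Under exogeneity and monotonicity, PN = (p₁ − p₀) / p₁.
PN = (0.466 − 0.268) / 0.466 = 0.198 / 0.466 ≈ 0.4249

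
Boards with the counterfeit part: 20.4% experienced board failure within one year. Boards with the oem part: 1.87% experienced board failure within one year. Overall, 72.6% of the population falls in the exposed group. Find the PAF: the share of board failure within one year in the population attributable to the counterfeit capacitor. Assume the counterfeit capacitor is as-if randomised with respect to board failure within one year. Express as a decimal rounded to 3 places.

PAF ≈ 0.878

p₁ = 0.204, p₀ = 0.0187.
Overall risk P(Y=1) = π·p₁ + (1−π)·p₀ = 0.726×0.204 + 0.274×0.0187 = 0.15323.
Under exogeneity, PAF = [P(Y=1) − p₀] / P(Y=1).
PAF = (0.15323 − 0.0187) / 0.15323 ≈ 0.8780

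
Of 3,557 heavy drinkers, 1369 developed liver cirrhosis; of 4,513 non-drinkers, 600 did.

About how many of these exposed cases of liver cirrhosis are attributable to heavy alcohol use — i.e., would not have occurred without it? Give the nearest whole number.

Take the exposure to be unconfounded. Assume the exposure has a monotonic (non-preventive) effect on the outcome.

about 896 cases

p₁ = P(outcome | exposed) = 1369/3557 = 0.38487
p₀ = P(outcome | unexposed) = 600/4513 = 0.13295
PN = (p₁ − p₀)/p₁ = (0.38487 − 0.13295) / 0.38487 ≈ 0.65457.
Attributable cases ≈ PN × (exposed cases) = 0.65457 × 1369 ≈ 896.10.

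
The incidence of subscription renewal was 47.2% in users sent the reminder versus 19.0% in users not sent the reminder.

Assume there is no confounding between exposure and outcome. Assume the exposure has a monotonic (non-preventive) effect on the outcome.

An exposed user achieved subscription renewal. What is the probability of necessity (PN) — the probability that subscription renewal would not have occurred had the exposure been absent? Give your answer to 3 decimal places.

PN ≈ 0.597

p₁ = 0.472, p₀ = 0.19.
Under exogeneity and monotonicity, PN = (p₁ − p₀) / p₁.
PN = (0.472 − 0.19) / 0.472 = 0.282 / 0.472 ≈ 0.5975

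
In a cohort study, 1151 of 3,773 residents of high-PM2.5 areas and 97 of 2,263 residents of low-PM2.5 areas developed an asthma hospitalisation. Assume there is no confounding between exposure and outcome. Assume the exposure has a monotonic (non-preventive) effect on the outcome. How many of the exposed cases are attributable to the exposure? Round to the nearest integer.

about 989 cases

p₁ = P(outcome | exposed) = 1151/3773 = 0.30506
p₀ = P(outcome | unexposed) = 97/2263 = 0.042863
PN = (p₁ − p₀)/p₁ = (0.30506 − 0.042863) / 0.30506 ≈ 0.85949.
Attributable cases ≈ PN × (exposed cases) = 0.85949 × 1151 ≈ 989.28.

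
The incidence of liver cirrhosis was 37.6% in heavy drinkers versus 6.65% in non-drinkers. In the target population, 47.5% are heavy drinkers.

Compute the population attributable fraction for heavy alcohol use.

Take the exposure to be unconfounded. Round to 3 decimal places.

p₁ = 0.376, p₀ = 0.0665.
Overall risk P(Y=1) = π·p₁ + (1−π)·p₀ = 0.475×0.376 + 0.525×0.0665 = 0.21351.
Under exogeneity, PAF = [P(Y=1) − p₀] / P(Y=1).
PAF = (0.21351 − 0.0665) / 0.21351 ≈ 0.6885

PAF ≈ 0.689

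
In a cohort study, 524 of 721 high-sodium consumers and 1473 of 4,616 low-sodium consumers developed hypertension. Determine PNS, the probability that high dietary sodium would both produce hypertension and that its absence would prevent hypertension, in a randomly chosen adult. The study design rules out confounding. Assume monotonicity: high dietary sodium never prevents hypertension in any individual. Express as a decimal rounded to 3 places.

PNS ≈ 0.408

p₁ = P(outcome | exposed) = 524/721 = 0.72677
p₀ = P(outcome | unexposed) = 1473/4616 = 0.31911
Under exogeneity and monotonicity, PNS = p₁ − p₀.
PNS = 0.72677 − 0.31911 = 0.40766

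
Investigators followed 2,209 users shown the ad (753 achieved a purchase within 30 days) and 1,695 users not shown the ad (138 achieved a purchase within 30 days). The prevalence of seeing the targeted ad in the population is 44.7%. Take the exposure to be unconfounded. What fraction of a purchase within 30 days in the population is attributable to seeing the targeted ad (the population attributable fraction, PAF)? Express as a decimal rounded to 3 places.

p₁ = P(outcome | exposed) = 753/2209 = 0.34088
p₀ = P(outcome | unexposed) = 138/1695 = 0.081416
Overall risk P(Y=1) = π·p₁ + (1−π)·p₀ = 0.447×0.34088 + 0.553×0.081416 = 0.1974.
Under exogeneity, PAF = [P(Y=1) − p₀] / P(Y=1).
PAF = (0.1974 − 0.081416) / 0.1974 ≈ 0.5875

PAF ≈ 0.588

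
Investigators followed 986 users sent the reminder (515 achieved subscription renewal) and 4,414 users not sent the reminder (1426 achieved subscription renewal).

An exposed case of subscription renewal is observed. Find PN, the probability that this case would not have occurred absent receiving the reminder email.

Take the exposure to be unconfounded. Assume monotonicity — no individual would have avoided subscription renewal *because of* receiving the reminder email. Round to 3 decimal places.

p₁ = P(outcome | exposed) = 515/986 = 0.52231
p₀ = P(outcome | unexposed) = 1426/4414 = 0.32306
Under exogeneity and monotonicity, PN = (p₁ − p₀) / p₁.
PN = (0.52231 − 0.32306) / 0.52231 = 0.19925 / 0.52231 ≈ 0.3815

PN ≈ 0.381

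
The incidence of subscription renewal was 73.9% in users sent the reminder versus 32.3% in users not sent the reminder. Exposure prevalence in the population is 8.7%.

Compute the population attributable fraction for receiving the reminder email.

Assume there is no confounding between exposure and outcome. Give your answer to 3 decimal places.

p₁ = 0.739, p₀ = 0.323.
Overall risk P(Y=1) = π·p₁ + (1−π)·p₀ = 0.087×0.739 + 0.913×0.323 = 0.35919.
Under exogeneity, PAF = [P(Y=1) − p₀] / P(Y=1).
PAF = (0.35919 − 0.323) / 0.35919 ≈ 0.1008

PAF ≈ 0.101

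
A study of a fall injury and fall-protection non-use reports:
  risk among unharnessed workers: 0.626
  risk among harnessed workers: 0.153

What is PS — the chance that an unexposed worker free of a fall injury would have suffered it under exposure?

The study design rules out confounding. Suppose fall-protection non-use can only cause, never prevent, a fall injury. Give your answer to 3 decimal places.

PS ≈ 0.558

Let p₁ = 0.626, p₀ = 0.153.
Under exogeneity and monotonicity, PS = (p₁ − p₀) / (1 − p₀).
PS = (0.626 − 0.153) / (1 − 0.153) = 0.473 / 0.847 ≈ 0.5584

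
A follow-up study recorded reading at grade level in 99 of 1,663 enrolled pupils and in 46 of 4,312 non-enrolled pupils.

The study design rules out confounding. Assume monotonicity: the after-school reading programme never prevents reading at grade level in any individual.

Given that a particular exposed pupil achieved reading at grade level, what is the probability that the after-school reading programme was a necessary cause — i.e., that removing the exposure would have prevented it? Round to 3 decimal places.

PN ≈ 0.821

p₁ = P(outcome | exposed) = 99/1663 = 0.059531
p₀ = P(outcome | unexposed) = 46/4312 = 0.010668
Under exogeneity and monotonicity, PN = (p₁ − p₀) / p₁.
PN = (0.059531 − 0.010668) / 0.059531 = 0.048863 / 0.059531 ≈ 0.8208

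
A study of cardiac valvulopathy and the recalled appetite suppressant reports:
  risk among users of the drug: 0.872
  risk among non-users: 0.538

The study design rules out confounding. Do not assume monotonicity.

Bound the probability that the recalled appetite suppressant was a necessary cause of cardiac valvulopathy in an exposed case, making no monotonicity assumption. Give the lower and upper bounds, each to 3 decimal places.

0.383 ≤ PN ≤ 0.530

Let p₁ = 0.872, p₀ = 0.538.
Under exogeneity alone the bounds on PN are max{0,(p₁−p₀)/p₁} ≤ PN ≤ min{1,(1−p₀)/p₁}.
  lower = (p₁ − p₀)/p₁ = 0.334 / 0.872 ≈ 0.3830
  upper = min{1, (1 − p₀)/p₁} = 0.462 / 0.872 ≈ 0.5298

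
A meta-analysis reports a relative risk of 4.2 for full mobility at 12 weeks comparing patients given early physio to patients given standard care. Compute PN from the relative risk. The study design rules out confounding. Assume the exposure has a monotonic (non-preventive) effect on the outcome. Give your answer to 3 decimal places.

Under exogeneity and monotonicity, PN = (RR − 1) / RR = 1 − 1/RR.
PN = (4.2 − 1) / 4.2 = 3.2 / 4.2 ≈ 0.7619

PN ≈ 0.762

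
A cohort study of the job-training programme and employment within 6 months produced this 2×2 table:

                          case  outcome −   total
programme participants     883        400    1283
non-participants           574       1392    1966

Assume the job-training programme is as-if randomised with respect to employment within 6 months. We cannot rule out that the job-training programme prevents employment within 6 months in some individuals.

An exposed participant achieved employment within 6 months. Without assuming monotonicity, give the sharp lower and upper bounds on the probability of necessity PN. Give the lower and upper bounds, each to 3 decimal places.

0.576 ≤ PN ≤ 1.000

p₁ = P(outcome | exposed) = 883/1283 = 0.68823
p₀ = P(outcome | unexposed) = 574/1966 = 0.29196
Under exogeneity alone the bounds on PN are max{0,(p₁−p₀)/p₁} ≤ PN ≤ min{1,(1−p₀)/p₁}.
  lower = (p₁ − p₀)/p₁ = 0.39627 / 0.68823 ≈ 0.5758
  upper = min{1, (1 − p₀)/p₁} = 0.70804 / 0.68823 ≈ 1.0288 → capped at 1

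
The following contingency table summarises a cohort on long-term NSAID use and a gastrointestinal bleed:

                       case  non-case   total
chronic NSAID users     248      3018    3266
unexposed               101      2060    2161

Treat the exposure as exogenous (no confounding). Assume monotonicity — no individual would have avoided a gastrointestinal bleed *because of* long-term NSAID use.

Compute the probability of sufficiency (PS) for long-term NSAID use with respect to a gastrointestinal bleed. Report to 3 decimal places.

p₁ = P(outcome | exposed) = 248/3266 = 0.075934
p₀ = P(outcome | unexposed) = 101/2161 = 0.046738
Under exogeneity and monotonicity, PS = (p₁ − p₀)/(1 − p₀).
PS = (0.075934 − 0.046738) / 0.95326 ≈ 0.0306

PS ≈ 0.031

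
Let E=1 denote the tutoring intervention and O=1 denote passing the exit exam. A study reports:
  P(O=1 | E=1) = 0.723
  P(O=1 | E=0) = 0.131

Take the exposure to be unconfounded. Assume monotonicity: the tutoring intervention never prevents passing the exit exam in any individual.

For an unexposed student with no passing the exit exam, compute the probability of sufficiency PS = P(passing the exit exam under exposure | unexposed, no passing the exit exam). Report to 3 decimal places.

PS ≈ 0.681

Let p₁ = 0.723, p₀ = 0.131.
Under exogeneity and monotonicity, PS = (p₁ − p₀) / (1 − p₀).
PS = (0.723 − 0.131) / (1 − 0.131) = 0.592 / 0.869 ≈ 0.6812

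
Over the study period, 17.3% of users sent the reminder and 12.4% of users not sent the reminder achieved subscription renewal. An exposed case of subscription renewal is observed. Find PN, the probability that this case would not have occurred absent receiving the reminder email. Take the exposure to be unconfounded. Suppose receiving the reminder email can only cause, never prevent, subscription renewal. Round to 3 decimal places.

p₁ = 0.173, p₀ = 0.124.
Under exogeneity and monotonicity, PN = (p₁ − p₀) / p₁.
PN = (0.173 − 0.124) / 0.173 = 0.049 / 0.173 ≈ 0.2832

PN ≈ 0.283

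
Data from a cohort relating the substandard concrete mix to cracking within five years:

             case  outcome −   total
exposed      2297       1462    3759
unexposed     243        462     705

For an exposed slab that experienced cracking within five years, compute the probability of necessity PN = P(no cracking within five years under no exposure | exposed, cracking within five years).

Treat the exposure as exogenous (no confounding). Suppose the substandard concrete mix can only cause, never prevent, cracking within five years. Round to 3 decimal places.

p₁ = P(outcome | exposed) = 2297/3759 = 0.61107
p₀ = P(outcome | unexposed) = 243/705 = 0.34468
Under exogeneity and monotonicity, PN = (p₁ − p₀)/p₁.
PN = (0.61107 − 0.34468) / 0.61107 ≈ 0.4359

PN ≈ 0.436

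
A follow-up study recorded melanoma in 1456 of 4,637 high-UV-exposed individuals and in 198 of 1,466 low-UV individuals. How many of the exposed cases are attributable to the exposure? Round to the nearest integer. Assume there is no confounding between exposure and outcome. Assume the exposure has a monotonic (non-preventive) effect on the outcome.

p₁ = P(outcome | exposed) = 1456/4637 = 0.314
p₀ = P(outcome | unexposed) = 198/1466 = 0.13506
PN = (p₁ − p₀)/p₁ = (0.314 − 0.13506) / 0.314 ≈ 0.56986.
Attributable cases ≈ PN × (exposed cases) = 0.56986 × 1456 ≈ 829.72.

about 830 cases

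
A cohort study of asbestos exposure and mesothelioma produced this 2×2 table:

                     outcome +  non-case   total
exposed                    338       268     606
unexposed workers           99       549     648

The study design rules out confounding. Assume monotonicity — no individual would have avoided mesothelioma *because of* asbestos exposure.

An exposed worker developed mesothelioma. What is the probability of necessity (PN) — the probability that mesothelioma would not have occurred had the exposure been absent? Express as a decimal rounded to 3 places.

p₁ = P(outcome | exposed) = 338/606 = 0.55776
p₀ = P(outcome | unexposed) = 99/648 = 0.15278
Under exogeneity and monotonicity, PN = (p₁ − p₀)/p₁.
PN = (0.55776 − 0.15278) / 0.55776 ≈ 0.7261

PN ≈ 0.726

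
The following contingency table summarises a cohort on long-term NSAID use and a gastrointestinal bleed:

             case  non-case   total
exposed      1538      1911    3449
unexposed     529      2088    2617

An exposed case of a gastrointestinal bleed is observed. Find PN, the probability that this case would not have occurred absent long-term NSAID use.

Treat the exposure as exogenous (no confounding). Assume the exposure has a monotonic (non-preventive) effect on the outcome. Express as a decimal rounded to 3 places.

PN ≈ 0.547

p₁ = P(outcome | exposed) = 1538/3449 = 0.44593
p₀ = P(outcome | unexposed) = 529/2617 = 0.20214
Under exogeneity and monotonicity, PN = (p₁ − p₀) / p₁.
PN = (0.44593 − 0.20214) / 0.44593 = 0.24379 / 0.44593 ≈ 0.5467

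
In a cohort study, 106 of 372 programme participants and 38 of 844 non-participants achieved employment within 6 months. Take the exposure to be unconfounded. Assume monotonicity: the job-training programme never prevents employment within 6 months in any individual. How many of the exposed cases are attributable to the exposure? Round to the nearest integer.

about 89 cases

p₁ = P(outcome | exposed) = 106/372 = 0.28495
p₀ = P(outcome | unexposed) = 38/844 = 0.045024
PN = (p₁ − p₀)/p₁ = (0.28495 − 0.045024) / 0.28495 ≈ 0.84199.
Attributable cases ≈ PN × (exposed cases) = 0.84199 × 106 ≈ 89.25.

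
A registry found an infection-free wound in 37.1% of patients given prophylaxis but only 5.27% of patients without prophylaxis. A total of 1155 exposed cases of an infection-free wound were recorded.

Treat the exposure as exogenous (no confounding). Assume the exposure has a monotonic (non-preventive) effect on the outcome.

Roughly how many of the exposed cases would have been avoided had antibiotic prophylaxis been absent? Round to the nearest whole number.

p₁ = 0.371, p₀ = 0.0527.
PN = (p₁ − p₀)/p₁ = (0.371 − 0.0527) / 0.371 ≈ 0.85795.
Attributable cases ≈ PN × (exposed cases) = 0.85795 × 1155 ≈ 990.93.

about 991 cases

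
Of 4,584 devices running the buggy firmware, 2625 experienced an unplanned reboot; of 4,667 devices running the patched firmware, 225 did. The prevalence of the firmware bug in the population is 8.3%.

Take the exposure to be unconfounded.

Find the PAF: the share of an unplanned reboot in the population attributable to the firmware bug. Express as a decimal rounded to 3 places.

p₁ = P(outcome | exposed) = 2625/4584 = 0.57264
p₀ = P(outcome | unexposed) = 225/4667 = 0.048211
Overall risk P(Y=1) = π·p₁ + (1−π)·p₀ = 0.083×0.57264 + 0.917×0.048211 = 0.091739.
Under exogeneity, PAF = [P(Y=1) − p₀] / P(Y=1).
PAF = (0.091739 − 0.048211) / 0.091739 ≈ 0.4745

PAF ≈ 0.474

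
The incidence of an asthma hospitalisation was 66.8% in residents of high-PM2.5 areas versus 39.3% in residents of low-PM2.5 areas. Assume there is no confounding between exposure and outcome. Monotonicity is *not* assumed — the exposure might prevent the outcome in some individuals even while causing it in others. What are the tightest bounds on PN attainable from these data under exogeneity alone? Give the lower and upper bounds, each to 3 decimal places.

0.412 ≤ PN ≤ 0.909

p₁ = 0.668, p₀ = 0.393.
Under exogeneity alone the bounds on PN are max{0,(p₁−p₀)/p₁} ≤ PN ≤ min{1,(1−p₀)/p₁}.
  lower = (p₁ − p₀)/p₁ = 0.275 / 0.668 ≈ 0.4117
  upper = min{1, (1 − p₀)/p₁} = 0.607 / 0.668 ≈ 0.9087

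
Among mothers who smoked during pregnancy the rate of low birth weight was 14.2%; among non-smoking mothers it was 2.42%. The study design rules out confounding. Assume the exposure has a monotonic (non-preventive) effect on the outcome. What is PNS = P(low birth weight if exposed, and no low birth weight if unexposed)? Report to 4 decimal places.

PNS ≈ 0.1178

p₁ = 0.142, p₀ = 0.0242.
Under exogeneity and monotonicity, PNS = p₁ − p₀.
PNS = 0.142 − 0.0242 = 0.1178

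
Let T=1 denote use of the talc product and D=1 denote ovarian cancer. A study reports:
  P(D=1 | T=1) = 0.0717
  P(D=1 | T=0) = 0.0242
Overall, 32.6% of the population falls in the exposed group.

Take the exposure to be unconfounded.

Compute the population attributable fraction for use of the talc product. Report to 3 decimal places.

PAF ≈ 0.390

Let p₁ = 0.0717, p₀ = 0.0242.
Overall risk P(Y=1) = π·p₁ + (1−π)·p₀ = 0.326×0.0717 + 0.674×0.0242 = 0.039685.
Under exogeneity, PAF = [P(Y=1) − p₀] / P(Y=1).
PAF = (0.039685 − 0.0242) / 0.039685 ≈ 0.3902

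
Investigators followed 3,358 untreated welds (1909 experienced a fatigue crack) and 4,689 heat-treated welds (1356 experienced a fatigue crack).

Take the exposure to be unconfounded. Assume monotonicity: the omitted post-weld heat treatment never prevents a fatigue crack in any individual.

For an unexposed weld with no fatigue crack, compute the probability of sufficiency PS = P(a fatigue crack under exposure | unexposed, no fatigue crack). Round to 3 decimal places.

PS ≈ 0.393

p₁ = P(outcome | exposed) = 1909/3358 = 0.56849
p₀ = P(outcome | unexposed) = 1356/4689 = 0.28919
Under exogeneity and monotonicity, PS = (p₁ − p₀) / (1 − p₀).
PS = (0.56849 − 0.28919) / (1 − 0.28919) = 0.27931 / 0.71081 ≈ 0.3929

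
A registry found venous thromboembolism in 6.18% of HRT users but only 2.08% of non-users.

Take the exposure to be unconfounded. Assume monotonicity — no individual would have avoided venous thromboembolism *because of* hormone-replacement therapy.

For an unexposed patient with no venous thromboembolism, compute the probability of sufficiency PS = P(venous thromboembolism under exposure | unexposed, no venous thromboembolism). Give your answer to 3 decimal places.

p₁ = 0.0618, p₀ = 0.0208.
Under exogeneity and monotonicity, PS = (p₁ − p₀) / (1 − p₀).
PS = (0.0618 − 0.0208) / (1 − 0.0208) = 0.041 / 0.9792 ≈ 0.0419

PS ≈ 0.042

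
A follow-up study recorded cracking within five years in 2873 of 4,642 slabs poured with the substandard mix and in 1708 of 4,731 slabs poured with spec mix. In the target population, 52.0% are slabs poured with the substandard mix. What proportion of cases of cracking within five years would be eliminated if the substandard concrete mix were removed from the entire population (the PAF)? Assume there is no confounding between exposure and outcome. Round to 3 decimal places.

p₁ = P(outcome | exposed) = 2873/4642 = 0.61891
p₀ = P(outcome | unexposed) = 1708/4731 = 0.36102
Overall risk P(Y=1) = π·p₁ + (1−π)·p₀ = 0.52×0.61891 + 0.48×0.36102 = 0.49513.
Under exogeneity, PAF = [P(Y=1) − p₀] / P(Y=1).
PAF = (0.49513 − 0.36102) / 0.49513 ≈ 0.2708

PAF ≈ 0.271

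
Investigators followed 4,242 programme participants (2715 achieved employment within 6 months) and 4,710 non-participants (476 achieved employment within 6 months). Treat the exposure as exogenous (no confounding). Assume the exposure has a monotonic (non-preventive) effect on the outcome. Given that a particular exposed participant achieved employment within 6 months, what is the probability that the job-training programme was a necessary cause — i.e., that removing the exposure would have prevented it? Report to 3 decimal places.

p₁ = P(outcome | exposed) = 2715/4242 = 0.64003
p₀ = P(outcome | unexposed) = 476/4710 = 0.10106
Under exogeneity and monotonicity, PN = (p₁ − p₀) / p₁.
PN = (0.64003 − 0.10106) / 0.64003 = 0.53897 / 0.64003 ≈ 0.8421

PN ≈ 0.842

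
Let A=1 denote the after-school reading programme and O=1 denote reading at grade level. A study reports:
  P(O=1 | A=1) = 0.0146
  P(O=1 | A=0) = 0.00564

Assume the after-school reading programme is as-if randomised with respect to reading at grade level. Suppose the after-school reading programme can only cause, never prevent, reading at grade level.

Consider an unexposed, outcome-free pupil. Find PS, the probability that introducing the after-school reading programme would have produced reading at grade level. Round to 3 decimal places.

PS ≈ 0.009

Let p₁ = 0.0146, p₀ = 0.00564.
Under exogeneity and monotonicity, PS = (p₁ − p₀) / (1 − p₀).
PS = (0.0146 − 0.00564) / (1 − 0.00564) = 0.00896 / 0.99436 ≈ 0.0090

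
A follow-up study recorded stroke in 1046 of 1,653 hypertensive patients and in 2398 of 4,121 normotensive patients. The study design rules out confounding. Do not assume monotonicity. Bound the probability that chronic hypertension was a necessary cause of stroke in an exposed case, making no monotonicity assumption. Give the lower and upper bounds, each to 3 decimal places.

p₁ = P(outcome | exposed) = 1046/1653 = 0.63279
p₀ = P(outcome | unexposed) = 2398/4121 = 0.5819
Under exogeneity alone the bounds on PN are max{0,(p₁−p₀)/p₁} ≤ PN ≤ min{1,(1−p₀)/p₁}.
  lower = (p₁ − p₀)/p₁ = 0.050891 / 0.63279 ≈ 0.0804
  upper = min{1, (1 − p₀)/p₁} = 0.4181 / 0.63279 ≈ 0.6607

0.080 ≤ PN ≤ 0.661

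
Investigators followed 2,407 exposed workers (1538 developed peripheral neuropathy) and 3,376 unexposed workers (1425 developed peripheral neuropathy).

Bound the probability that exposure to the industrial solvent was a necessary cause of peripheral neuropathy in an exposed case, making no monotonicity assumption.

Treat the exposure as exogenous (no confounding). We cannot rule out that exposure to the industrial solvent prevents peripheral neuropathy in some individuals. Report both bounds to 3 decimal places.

p₁ = P(outcome | exposed) = 1538/2407 = 0.63897
p₀ = P(outcome | unexposed) = 1425/3376 = 0.4221
Under exogeneity alone the bounds on PN are max{0,(p₁−p₀)/p₁} ≤ PN ≤ min{1,(1−p₀)/p₁}.
  lower = (p₁ − p₀)/p₁ = 0.21687 / 0.63897 ≈ 0.3394
  upper = min{1, (1 − p₀)/p₁} = 0.5779 / 0.63897 ≈ 0.9044

0.339 ≤ PN ≤ 0.904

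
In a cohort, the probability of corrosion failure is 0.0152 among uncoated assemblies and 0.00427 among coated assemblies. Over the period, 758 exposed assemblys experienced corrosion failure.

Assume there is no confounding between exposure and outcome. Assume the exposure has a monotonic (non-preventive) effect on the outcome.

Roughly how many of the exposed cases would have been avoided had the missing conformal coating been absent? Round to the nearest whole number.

Let p₁ = 0.0152, p₀ = 0.00427.
PN = (p₁ − p₀)/p₁ = (0.0152 − 0.00427) / 0.0152 ≈ 0.71908.
Attributable cases ≈ PN × (exposed cases) = 0.71908 × 758 ≈ 545.06.

about 545 cases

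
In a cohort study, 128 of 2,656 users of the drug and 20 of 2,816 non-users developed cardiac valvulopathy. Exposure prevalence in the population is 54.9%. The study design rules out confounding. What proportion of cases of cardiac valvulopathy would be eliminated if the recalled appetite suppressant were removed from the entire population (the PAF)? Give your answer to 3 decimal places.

p₁ = P(outcome | exposed) = 128/2656 = 0.048193
p₀ = P(outcome | unexposed) = 20/2816 = 0.0071023
Overall risk P(Y=1) = π·p₁ + (1−π)·p₀ = 0.549×0.048193 + 0.451×0.0071023 = 0.029661.
Under exogeneity, PAF = [P(Y=1) − p₀] / P(Y=1).
PAF = (0.029661 − 0.0071023) / 0.029661 ≈ 0.7606

PAF ≈ 0.761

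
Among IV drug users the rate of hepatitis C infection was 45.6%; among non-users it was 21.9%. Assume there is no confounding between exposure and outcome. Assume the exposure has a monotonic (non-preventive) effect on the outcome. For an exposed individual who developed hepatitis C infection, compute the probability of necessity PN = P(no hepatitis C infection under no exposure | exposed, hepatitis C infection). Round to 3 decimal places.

PN ≈ 0.520

p₁ = 0.456, p₀ = 0.219.
Under exogeneity and monotonicity, PN = (p₁ − p₀) / p₁.
PN = (0.456 − 0.219) / 0.456 = 0.237 / 0.456 ≈ 0.5197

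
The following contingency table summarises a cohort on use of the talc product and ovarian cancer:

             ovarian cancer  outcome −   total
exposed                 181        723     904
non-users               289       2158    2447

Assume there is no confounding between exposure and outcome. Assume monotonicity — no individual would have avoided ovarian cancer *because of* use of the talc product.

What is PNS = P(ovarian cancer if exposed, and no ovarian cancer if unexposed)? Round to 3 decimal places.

PNS ≈ 0.082

p₁ = P(outcome | exposed) = 181/904 = 0.20022
p₀ = P(outcome | unexposed) = 289/2447 = 0.1181
Under exogeneity and monotonicity, PNS = p₁ − p₀.
PNS = 0.20022 − 0.1181 = 0.082117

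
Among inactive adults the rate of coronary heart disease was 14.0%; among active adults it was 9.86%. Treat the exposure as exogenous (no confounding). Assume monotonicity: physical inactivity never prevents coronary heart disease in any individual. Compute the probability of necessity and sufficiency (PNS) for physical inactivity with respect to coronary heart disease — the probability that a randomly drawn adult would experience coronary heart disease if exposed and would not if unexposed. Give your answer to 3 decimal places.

PNS ≈ 0.041

p₁ = 0.14, p₀ = 0.0986.
Under exogeneity and monotonicity, PNS = p₁ − p₀.
PNS = 0.14 − 0.0986 = 0.0414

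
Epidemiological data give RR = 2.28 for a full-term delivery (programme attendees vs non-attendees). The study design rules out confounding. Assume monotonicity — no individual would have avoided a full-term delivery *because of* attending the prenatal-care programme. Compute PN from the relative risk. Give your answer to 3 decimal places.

PN ≈ 0.561

Under exogeneity and monotonicity, PN = (RR − 1) / RR = 1 − 1/RR.
PN = (2.28 − 1) / 2.28 = 1.28 / 2.28 ≈ 0.5614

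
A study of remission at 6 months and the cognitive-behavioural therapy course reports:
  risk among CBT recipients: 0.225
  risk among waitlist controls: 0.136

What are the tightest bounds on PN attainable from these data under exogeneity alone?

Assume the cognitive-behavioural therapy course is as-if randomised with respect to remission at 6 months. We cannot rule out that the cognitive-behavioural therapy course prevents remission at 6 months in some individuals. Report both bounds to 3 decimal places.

Let p₁ = 0.225, p₀ = 0.136.
Under exogeneity alone the bounds on PN are max{0,(p₁−p₀)/p₁} ≤ PN ≤ min{1,(1−p₀)/p₁}.
  lower = (p₁ − p₀)/p₁ = 0.089 / 0.225 ≈ 0.3956
  upper = min{1, (1 − p₀)/p₁} = 0.864 / 0.225 ≈ 3.8400 → capped at 1

0.396 ≤ PN ≤ 1.000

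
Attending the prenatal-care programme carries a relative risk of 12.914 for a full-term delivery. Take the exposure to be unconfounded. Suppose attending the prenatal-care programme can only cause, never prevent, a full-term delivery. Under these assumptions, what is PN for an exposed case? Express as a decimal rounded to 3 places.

Under exogeneity and monotonicity, PN = (RR − 1) / RR = 1 − 1/RR.
PN = (12.914 − 1) / 12.914 = 11.91 / 12.914 ≈ 0.9226

PN ≈ 0.923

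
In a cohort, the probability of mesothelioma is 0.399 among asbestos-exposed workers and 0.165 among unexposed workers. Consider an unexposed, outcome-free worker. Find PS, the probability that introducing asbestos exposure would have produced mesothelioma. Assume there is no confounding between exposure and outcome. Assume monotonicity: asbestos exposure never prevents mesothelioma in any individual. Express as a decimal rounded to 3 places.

PS ≈ 0.280

Let p₁ = 0.399, p₀ = 0.165.
Under exogeneity and monotonicity, PS = (p₁ − p₀) / (1 − p₀).
PS = (0.399 − 0.165) / (1 − 0.165) = 0.234 / 0.835 ≈ 0.2802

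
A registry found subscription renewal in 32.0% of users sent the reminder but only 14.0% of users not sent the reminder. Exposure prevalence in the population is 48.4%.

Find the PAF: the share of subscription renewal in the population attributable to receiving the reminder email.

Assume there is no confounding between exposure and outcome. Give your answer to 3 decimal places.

p₁ = 0.32, p₀ = 0.14.
Overall risk P(Y=1) = π·p₁ + (1−π)·p₀ = 0.484×0.32 + 0.516×0.14 = 0.22712.
Under exogeneity, PAF = [P(Y=1) − p₀] / P(Y=1).
PAF = (0.22712 − 0.14) / 0.22712 ≈ 0.3836

PAF ≈ 0.384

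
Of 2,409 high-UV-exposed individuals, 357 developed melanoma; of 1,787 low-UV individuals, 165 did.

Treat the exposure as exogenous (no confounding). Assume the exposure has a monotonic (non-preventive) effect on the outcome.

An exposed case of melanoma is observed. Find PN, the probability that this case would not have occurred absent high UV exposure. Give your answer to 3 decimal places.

PN ≈ 0.377

p₁ = P(outcome | exposed) = 357/2409 = 0.14819
p₀ = P(outcome | unexposed) = 165/1787 = 0.092334
Under exogeneity and monotonicity, PN = (p₁ − p₀) / p₁.
PN = (0.14819 − 0.092334) / 0.14819 = 0.055861 / 0.14819 ≈ 0.3769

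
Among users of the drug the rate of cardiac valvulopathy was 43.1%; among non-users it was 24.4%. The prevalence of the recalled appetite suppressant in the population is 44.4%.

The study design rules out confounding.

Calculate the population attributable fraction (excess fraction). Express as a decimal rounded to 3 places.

PAF ≈ 0.254

p₁ = 0.431, p₀ = 0.244.
Overall risk P(Y=1) = π·p₁ + (1−π)·p₀ = 0.444×0.431 + 0.556×0.244 = 0.32703.
Under exogeneity, PAF = [P(Y=1) − p₀] / P(Y=1).
PAF = (0.32703 − 0.244) / 0.32703 ≈ 0.2539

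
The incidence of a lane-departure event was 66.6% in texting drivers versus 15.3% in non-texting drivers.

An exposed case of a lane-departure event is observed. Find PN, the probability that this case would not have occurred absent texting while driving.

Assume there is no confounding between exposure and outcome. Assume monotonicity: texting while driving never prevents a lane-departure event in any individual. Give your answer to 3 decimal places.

p₁ = 0.666, p₀ = 0.153.
Under exogeneity and monotonicity, PN = (p₁ − p₀) / p₁.
PN = (0.666 − 0.153) / 0.666 = 0.513 / 0.666 ≈ 0.7703

PN ≈ 0.770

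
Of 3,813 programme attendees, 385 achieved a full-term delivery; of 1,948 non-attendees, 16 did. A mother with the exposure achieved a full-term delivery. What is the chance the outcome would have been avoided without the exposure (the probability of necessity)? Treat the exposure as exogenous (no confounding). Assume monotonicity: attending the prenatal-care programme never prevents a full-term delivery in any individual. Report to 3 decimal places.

p₁ = P(outcome | exposed) = 385/3813 = 0.10097
p₀ = P(outcome | unexposed) = 16/1948 = 0.0082136
Under exogeneity and monotonicity, PN = (p₁ − p₀) / p₁.
PN = (0.10097 − 0.0082136) / 0.10097 = 0.092757 / 0.10097 ≈ 0.9187

PN ≈ 0.919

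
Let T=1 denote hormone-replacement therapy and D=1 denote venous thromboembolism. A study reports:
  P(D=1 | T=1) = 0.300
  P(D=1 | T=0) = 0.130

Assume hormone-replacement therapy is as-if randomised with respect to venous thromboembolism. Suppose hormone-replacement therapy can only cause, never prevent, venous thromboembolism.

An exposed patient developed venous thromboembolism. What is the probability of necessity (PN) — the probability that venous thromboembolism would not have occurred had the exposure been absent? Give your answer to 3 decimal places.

Let p₁ = 0.3, p₀ = 0.13.
Under exogeneity and monotonicity, PN = (p₁ − p₀) / p₁.
PN = (0.3 − 0.13) / 0.3 = 0.17 / 0.3 ≈ 0.5667

PN ≈ 0.567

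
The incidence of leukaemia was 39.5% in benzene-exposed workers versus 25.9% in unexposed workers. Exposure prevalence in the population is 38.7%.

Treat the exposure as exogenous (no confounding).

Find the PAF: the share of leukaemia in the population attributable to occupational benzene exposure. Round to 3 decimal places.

PAF ≈ 0.169

p₁ = 0.395, p₀ = 0.259.
Overall risk P(Y=1) = π·p₁ + (1−π)·p₀ = 0.387×0.395 + 0.613×0.259 = 0.31163.
Under exogeneity, PAF = [P(Y=1) − p₀] / P(Y=1).
PAF = (0.31163 − 0.259) / 0.31163 ≈ 0.1689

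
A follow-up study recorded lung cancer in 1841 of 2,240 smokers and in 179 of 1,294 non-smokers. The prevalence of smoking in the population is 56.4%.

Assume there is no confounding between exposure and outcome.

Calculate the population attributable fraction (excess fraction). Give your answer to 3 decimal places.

PAF ≈ 0.736

p₁ = P(outcome | exposed) = 1841/2240 = 0.82188
p₀ = P(outcome | unexposed) = 179/1294 = 0.13833
Overall risk P(Y=1) = π·p₁ + (1−π)·p₀ = 0.564×0.82188 + 0.436×0.13833 = 0.52385.
Under exogeneity, PAF = [P(Y=1) − p₀] / P(Y=1).
PAF = (0.52385 − 0.13833) / 0.52385 ≈ 0.7359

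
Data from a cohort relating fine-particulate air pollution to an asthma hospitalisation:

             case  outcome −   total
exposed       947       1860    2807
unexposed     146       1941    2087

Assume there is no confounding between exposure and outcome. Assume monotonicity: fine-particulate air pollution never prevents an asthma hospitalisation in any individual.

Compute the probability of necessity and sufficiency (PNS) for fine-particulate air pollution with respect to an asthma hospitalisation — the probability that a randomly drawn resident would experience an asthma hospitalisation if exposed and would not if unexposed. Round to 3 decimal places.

PNS ≈ 0.267

p₁ = P(outcome | exposed) = 947/2807 = 0.33737
p₀ = P(outcome | unexposed) = 146/2087 = 0.069957
Under exogeneity and monotonicity, PNS = p₁ − p₀.
PNS = 0.33737 − 0.069957 = 0.26741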